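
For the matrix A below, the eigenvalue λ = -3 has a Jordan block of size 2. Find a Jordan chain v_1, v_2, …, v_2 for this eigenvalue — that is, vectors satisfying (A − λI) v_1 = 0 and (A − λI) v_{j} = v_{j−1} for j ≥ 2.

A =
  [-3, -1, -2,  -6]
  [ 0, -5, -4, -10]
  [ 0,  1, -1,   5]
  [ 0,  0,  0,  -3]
A Jordan chain for λ = -3 of length 2:
v_1 = (-1, -2, 1, 0)ᵀ
v_2 = (0, 1, 0, 0)ᵀ

Let N = A − (-3)·I. We want v_2 with N^2 v_2 = 0 but N^1 v_2 ≠ 0; then v_{j-1} := N · v_j for j = 2, …, 2.

Pick v_2 = (0, 1, 0, 0)ᵀ.
Then v_1 = N · v_2 = (-1, -2, 1, 0)ᵀ.

Sanity check: (A − (-3)·I) v_1 = (0, 0, 0, 0)ᵀ = 0. ✓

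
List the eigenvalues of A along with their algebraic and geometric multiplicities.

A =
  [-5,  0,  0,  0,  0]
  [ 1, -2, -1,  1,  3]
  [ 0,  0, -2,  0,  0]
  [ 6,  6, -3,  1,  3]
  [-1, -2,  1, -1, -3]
λ = -5: alg = 1, geom = 1; λ = -2: alg = 3, geom = 2; λ = 0: alg = 1, geom = 1

Step 1 — factor the characteristic polynomial to read off the algebraic multiplicities:
  χ_A(x) = x*(x + 2)^3*(x + 5)

Step 2 — compute geometric multiplicities via the rank-nullity identity g(λ) = n − rank(A − λI):
  rank(A − (-5)·I) = 4, so dim ker(A − (-5)·I) = n − 4 = 1
  rank(A − (-2)·I) = 3, so dim ker(A − (-2)·I) = n − 3 = 2
  rank(A − (0)·I) = 4, so dim ker(A − (0)·I) = n − 4 = 1

Summary:
  λ = -5: algebraic multiplicity = 1, geometric multiplicity = 1
  λ = -2: algebraic multiplicity = 3, geometric multiplicity = 2
  λ = 0: algebraic multiplicity = 1, geometric multiplicity = 1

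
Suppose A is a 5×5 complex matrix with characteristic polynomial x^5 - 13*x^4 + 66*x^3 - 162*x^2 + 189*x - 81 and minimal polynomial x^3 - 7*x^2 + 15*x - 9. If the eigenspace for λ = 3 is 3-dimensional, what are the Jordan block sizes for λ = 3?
Block sizes for λ = 3: [2, 1, 1]

Step 1 — from the characteristic polynomial, algebraic multiplicity of λ = 3 is 4. From dim ker(A − (3)·I) = 3, there are exactly 3 Jordan blocks for λ = 3.
Step 2 — from the minimal polynomial, the factor (x − 3)^2 tells us the largest block for λ = 3 has size 2.
Step 3 — with total size 4, 3 blocks, and largest block 2, the block sizes (in nonincreasing order) are [2, 1, 1].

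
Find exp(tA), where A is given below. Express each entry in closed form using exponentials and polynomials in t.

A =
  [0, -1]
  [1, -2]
e^{tA} =
  [t*exp(-t) + exp(-t), -t*exp(-t)]
  [t*exp(-t), -t*exp(-t) + exp(-t)]

Strategy: write A = P · J · P⁻¹ where J is a Jordan canonical form, so e^{tA} = P · e^{tJ} · P⁻¹, and e^{tJ} can be computed block-by-block.

A has Jordan form
J =
  [-1,  1]
  [ 0, -1]
(up to reordering of blocks).

Per-block formulas:
  For a 2×2 Jordan block J_2(-1): exp(t · J_2(-1)) = e^(-1t)·(I + t·N), where N is the 2×2 nilpotent shift.

After assembling e^{tJ} and conjugating by P, we get:

e^{tA} =
  [t*exp(-t) + exp(-t), -t*exp(-t)]
  [t*exp(-t), -t*exp(-t) + exp(-t)]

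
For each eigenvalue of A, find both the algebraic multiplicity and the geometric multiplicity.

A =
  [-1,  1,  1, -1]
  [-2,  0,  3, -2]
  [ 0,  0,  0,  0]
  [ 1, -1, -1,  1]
λ = 0: alg = 4, geom = 2

Step 1 — factor the characteristic polynomial to read off the algebraic multiplicities:
  χ_A(x) = x^4

Step 2 — compute geometric multiplicities via the rank-nullity identity g(λ) = n − rank(A − λI):
  rank(A − (0)·I) = 2, so dim ker(A − (0)·I) = n − 2 = 2

Summary:
  λ = 0: algebraic multiplicity = 4, geometric multiplicity = 2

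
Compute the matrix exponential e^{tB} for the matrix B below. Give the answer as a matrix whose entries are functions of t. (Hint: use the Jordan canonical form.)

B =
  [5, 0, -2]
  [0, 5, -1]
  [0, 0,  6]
e^{tB} =
  [exp(5*t), 0, -2*exp(6*t) + 2*exp(5*t)]
  [0, exp(5*t), -exp(6*t) + exp(5*t)]
  [0, 0, exp(6*t)]

Strategy: write B = P · J · P⁻¹ where J is a Jordan canonical form, so e^{tB} = P · e^{tJ} · P⁻¹, and e^{tJ} can be computed block-by-block.

B has Jordan form
J =
  [5, 0, 0]
  [0, 5, 0]
  [0, 0, 6]
(up to reordering of blocks).

Per-block formulas:
  For a 1×1 block at λ = 6: exp(t · [6]) = [e^(6t)].
  For a 1×1 block at λ = 5: exp(t · [5]) = [e^(5t)].

After assembling e^{tJ} and conjugating by P, we get:

e^{tB} =
  [exp(5*t), 0, -2*exp(6*t) + 2*exp(5*t)]
  [0, exp(5*t), -exp(6*t) + exp(5*t)]
  [0, 0, exp(6*t)]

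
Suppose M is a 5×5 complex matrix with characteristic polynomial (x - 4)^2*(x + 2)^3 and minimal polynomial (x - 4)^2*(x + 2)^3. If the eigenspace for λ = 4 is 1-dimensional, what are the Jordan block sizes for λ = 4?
Block sizes for λ = 4: [2]

Step 1 — from the characteristic polynomial, algebraic multiplicity of λ = 4 is 2. From dim ker(M − (4)·I) = 1, there are exactly 1 Jordan blocks for λ = 4.
Step 2 — from the minimal polynomial, the factor (x − 4)^2 tells us the largest block for λ = 4 has size 2.
Step 3 — with total size 2, 1 blocks, and largest block 2, the block sizes (in nonincreasing order) are [2].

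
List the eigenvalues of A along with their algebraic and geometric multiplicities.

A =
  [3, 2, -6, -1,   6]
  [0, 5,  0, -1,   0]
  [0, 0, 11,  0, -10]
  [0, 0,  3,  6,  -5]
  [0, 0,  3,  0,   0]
λ = 3: alg = 1, geom = 1; λ = 5: alg = 2, geom = 2; λ = 6: alg = 2, geom = 1

Step 1 — factor the characteristic polynomial to read off the algebraic multiplicities:
  χ_A(x) = (x - 6)^2*(x - 5)^2*(x - 3)

Step 2 — compute geometric multiplicities via the rank-nullity identity g(λ) = n − rank(A − λI):
  rank(A − (3)·I) = 4, so dim ker(A − (3)·I) = n − 4 = 1
  rank(A − (5)·I) = 3, so dim ker(A − (5)·I) = n − 3 = 2
  rank(A − (6)·I) = 4, so dim ker(A − (6)·I) = n − 4 = 1

Summary:
  λ = 3: algebraic multiplicity = 1, geometric multiplicity = 1
  λ = 5: algebraic multiplicity = 2, geometric multiplicity = 2
  λ = 6: algebraic multiplicity = 2, geometric multiplicity = 1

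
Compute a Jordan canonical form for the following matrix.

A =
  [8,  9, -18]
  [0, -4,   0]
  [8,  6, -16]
J_2(-4) ⊕ J_1(-4)

The characteristic polynomial is
  det(x·I − A) = x^3 + 12*x^2 + 48*x + 64 = (x + 4)^3

Eigenvalues and multiplicities (the geometric multiplicity of λ is n − rank(A − λI), which equals the number of Jordan blocks for λ):
  λ = -4: algebraic multiplicity = 3, geometric multiplicity = 2

Determining the block sizes for each eigenvalue:
  λ = -4: 2 blocks summing to 3 forces exactly one block of size 2 and the rest size 1 → block sizes [2, 1]

Assembling the blocks gives a Jordan form
J =
  [-4,  1,  0]
  [ 0, -4,  0]
  [ 0,  0, -4]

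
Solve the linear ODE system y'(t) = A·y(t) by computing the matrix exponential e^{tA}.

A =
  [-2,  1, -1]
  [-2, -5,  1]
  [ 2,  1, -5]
e^{tA} =
  [2*t*exp(-4*t) + exp(-4*t), t*exp(-4*t), -t*exp(-4*t)]
  [-2*t*exp(-4*t), -t*exp(-4*t) + exp(-4*t), t*exp(-4*t)]
  [2*t*exp(-4*t), t*exp(-4*t), -t*exp(-4*t) + exp(-4*t)]

Strategy: write A = P · J · P⁻¹ where J is a Jordan canonical form, so e^{tA} = P · e^{tJ} · P⁻¹, and e^{tJ} can be computed block-by-block.

A has Jordan form
J =
  [-4,  1,  0]
  [ 0, -4,  0]
  [ 0,  0, -4]
(up to reordering of blocks).

Per-block formulas:
  For a 2×2 Jordan block J_2(-4): exp(t · J_2(-4)) = e^(-4t)·(I + t·N), where N is the 2×2 nilpotent shift.
  For a 1×1 block at λ = -4: exp(t · [-4]) = [e^(-4t)].

After assembling e^{tJ} and conjugating by P, we get:

e^{tA} =
  [2*t*exp(-4*t) + exp(-4*t), t*exp(-4*t), -t*exp(-4*t)]
  [-2*t*exp(-4*t), -t*exp(-4*t) + exp(-4*t), t*exp(-4*t)]
  [2*t*exp(-4*t), t*exp(-4*t), -t*exp(-4*t) + exp(-4*t)]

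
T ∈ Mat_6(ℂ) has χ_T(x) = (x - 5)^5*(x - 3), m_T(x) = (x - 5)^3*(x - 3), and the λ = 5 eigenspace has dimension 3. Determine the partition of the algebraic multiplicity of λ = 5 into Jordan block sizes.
Block sizes for λ = 5: [3, 1, 1]

Step 1 — from the characteristic polynomial, algebraic multiplicity of λ = 5 is 5. From dim ker(T − (5)·I) = 3, there are exactly 3 Jordan blocks for λ = 5.
Step 2 — from the minimal polynomial, the factor (x − 5)^3 tells us the largest block for λ = 5 has size 3.
Step 3 — with total size 5, 3 blocks, and largest block 3, the block sizes (in nonincreasing order) are [3, 1, 1].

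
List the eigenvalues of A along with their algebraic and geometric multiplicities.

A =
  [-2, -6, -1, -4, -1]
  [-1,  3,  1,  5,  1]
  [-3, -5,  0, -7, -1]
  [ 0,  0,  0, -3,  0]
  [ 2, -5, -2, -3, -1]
λ = -3: alg = 2, geom = 1; λ = 1: alg = 3, geom = 1

Step 1 — factor the characteristic polynomial to read off the algebraic multiplicities:
  χ_A(x) = (x - 1)^3*(x + 3)^2

Step 2 — compute geometric multiplicities via the rank-nullity identity g(λ) = n − rank(A − λI):
  rank(A − (-3)·I) = 4, so dim ker(A − (-3)·I) = n − 4 = 1
  rank(A − (1)·I) = 4, so dim ker(A − (1)·I) = n − 4 = 1

Summary:
  λ = -3: algebraic multiplicity = 2, geometric multiplicity = 1
  λ = 1: algebraic multiplicity = 3, geometric multiplicity = 1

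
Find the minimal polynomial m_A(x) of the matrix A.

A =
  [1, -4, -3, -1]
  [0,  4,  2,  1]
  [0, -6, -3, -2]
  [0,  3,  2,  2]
x^3 - 3*x^2 + 3*x - 1

The characteristic polynomial is χ_A(x) = (x - 1)^4, so the eigenvalues are known. The minimal polynomial is
  m_A(x) = Π_λ (x − λ)^{k_λ}
where k_λ is the size of the *largest* Jordan block for λ (equivalently, the smallest k with (A − λI)^k v = 0 for every generalised eigenvector v of λ).

  λ = 1: largest Jordan block has size 3, contributing (x − 1)^3

So m_A(x) = (x - 1)^3 = x^3 - 3*x^2 + 3*x - 1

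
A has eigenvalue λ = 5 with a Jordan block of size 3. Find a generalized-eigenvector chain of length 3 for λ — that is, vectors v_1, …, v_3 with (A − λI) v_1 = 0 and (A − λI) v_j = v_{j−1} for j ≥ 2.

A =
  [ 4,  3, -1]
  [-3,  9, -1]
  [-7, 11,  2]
A Jordan chain for λ = 5 of length 3:
v_1 = (-1, -2, -5)ᵀ
v_2 = (-1, -3, -7)ᵀ
v_3 = (1, 0, 0)ᵀ

Let N = A − (5)·I. We want v_3 with N^3 v_3 = 0 but N^2 v_3 ≠ 0; then v_{j-1} := N · v_j for j = 3, …, 2.

Pick v_3 = (1, 0, 0)ᵀ.
Then v_2 = N · v_3 = (-1, -3, -7)ᵀ.
Then v_1 = N · v_2 = (-1, -2, -5)ᵀ.

Sanity check: (A − (5)·I) v_1 = (0, 0, 0)ᵀ = 0. ✓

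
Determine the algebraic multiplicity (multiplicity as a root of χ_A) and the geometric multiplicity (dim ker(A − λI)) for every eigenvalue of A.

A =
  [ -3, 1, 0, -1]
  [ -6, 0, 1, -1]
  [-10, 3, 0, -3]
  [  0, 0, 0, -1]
λ = -1: alg = 4, geom = 2

Step 1 — factor the characteristic polynomial to read off the algebraic multiplicities:
  χ_A(x) = (x + 1)^4

Step 2 — compute geometric multiplicities via the rank-nullity identity g(λ) = n − rank(A − λI):
  rank(A − (-1)·I) = 2, so dim ker(A − (-1)·I) = n − 2 = 2

Summary:
  λ = -1: algebraic multiplicity = 4, geometric multiplicity = 2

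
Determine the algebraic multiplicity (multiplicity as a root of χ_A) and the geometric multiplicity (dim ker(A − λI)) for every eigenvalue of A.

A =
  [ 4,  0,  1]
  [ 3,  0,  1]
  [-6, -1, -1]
λ = 1: alg = 3, geom = 1

Step 1 — factor the characteristic polynomial to read off the algebraic multiplicities:
  χ_A(x) = (x - 1)^3

Step 2 — compute geometric multiplicities via the rank-nullity identity g(λ) = n − rank(A − λI):
  rank(A − (1)·I) = 2, so dim ker(A − (1)·I) = n − 2 = 1

Summary:
  λ = 1: algebraic multiplicity = 3, geometric multiplicity = 1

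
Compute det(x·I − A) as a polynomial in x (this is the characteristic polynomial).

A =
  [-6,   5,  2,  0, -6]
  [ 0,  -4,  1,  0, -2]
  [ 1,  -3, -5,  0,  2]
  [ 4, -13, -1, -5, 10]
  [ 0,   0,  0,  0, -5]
x^5 + 25*x^4 + 250*x^3 + 1250*x^2 + 3125*x + 3125

Expanding det(x·I − A) (e.g. by cofactor expansion or by noting that A is similar to its Jordan form J, which has the same characteristic polynomial as A) gives
  χ_A(x) = x^5 + 25*x^4 + 250*x^3 + 1250*x^2 + 3125*x + 3125
which factors as (x + 5)^5. The eigenvalues (with algebraic multiplicities) are λ = -5 with multiplicity 5.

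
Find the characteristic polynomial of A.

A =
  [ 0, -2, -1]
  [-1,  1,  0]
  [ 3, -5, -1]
x^3

Expanding det(x·I − A) (e.g. by cofactor expansion or by noting that A is similar to its Jordan form J, which has the same characteristic polynomial as A) gives
  χ_A(x) = x^3
which factors as x^3. The eigenvalues (with algebraic multiplicities) are λ = 0 with multiplicity 3.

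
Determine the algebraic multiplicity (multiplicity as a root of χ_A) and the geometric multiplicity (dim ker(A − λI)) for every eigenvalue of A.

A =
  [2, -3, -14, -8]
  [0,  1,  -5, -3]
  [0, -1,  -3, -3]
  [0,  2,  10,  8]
λ = 2: alg = 4, geom = 2

Step 1 — factor the characteristic polynomial to read off the algebraic multiplicities:
  χ_A(x) = (x - 2)^4

Step 2 — compute geometric multiplicities via the rank-nullity identity g(λ) = n − rank(A − λI):
  rank(A − (2)·I) = 2, so dim ker(A − (2)·I) = n − 2 = 2

Summary:
  λ = 2: algebraic multiplicity = 4, geometric multiplicity = 2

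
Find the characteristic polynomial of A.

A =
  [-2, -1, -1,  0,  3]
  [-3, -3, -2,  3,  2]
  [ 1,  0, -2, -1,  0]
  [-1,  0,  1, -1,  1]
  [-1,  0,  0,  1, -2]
x^5 + 10*x^4 + 40*x^3 + 80*x^2 + 80*x + 32

Expanding det(x·I − A) (e.g. by cofactor expansion or by noting that A is similar to its Jordan form J, which has the same characteristic polynomial as A) gives
  χ_A(x) = x^5 + 10*x^4 + 40*x^3 + 80*x^2 + 80*x + 32
which factors as (x + 2)^5. The eigenvalues (with algebraic multiplicities) are λ = -2 with multiplicity 5.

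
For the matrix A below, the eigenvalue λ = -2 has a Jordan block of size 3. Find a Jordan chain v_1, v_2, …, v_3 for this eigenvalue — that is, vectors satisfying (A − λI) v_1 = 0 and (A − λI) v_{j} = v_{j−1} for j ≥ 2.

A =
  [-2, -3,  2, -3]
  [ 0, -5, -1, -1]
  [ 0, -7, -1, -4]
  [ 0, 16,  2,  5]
A Jordan chain for λ = -2 of length 3:
v_1 = (-1, 0, 0, 0)ᵀ
v_2 = (2, -1, 1, 2)ᵀ
v_3 = (0, 0, 1, 0)ᵀ

Let N = A − (-2)·I. We want v_3 with N^3 v_3 = 0 but N^2 v_3 ≠ 0; then v_{j-1} := N · v_j for j = 3, …, 2.

Pick v_3 = (0, 0, 1, 0)ᵀ.
Then v_2 = N · v_3 = (2, -1, 1, 2)ᵀ.
Then v_1 = N · v_2 = (-1, 0, 0, 0)ᵀ.

Sanity check: (A − (-2)·I) v_1 = (0, 0, 0, 0)ᵀ = 0. ✓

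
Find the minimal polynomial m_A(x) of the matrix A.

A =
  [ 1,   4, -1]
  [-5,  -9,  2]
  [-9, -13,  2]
x^3 + 6*x^2 + 12*x + 8

The characteristic polynomial is χ_A(x) = (x + 2)^3, so the eigenvalues are known. The minimal polynomial is
  m_A(x) = Π_λ (x − λ)^{k_λ}
where k_λ is the size of the *largest* Jordan block for λ (equivalently, the smallest k with (A − λI)^k v = 0 for every generalised eigenvector v of λ).

  λ = -2: largest Jordan block has size 3, contributing (x + 2)^3

So m_A(x) = (x + 2)^3 = x^3 + 6*x^2 + 12*x + 8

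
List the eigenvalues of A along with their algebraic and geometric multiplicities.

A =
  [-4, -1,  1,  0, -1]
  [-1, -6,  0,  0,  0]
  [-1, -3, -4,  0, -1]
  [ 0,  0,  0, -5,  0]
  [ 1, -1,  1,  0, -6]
λ = -5: alg = 5, geom = 3

Step 1 — factor the characteristic polynomial to read off the algebraic multiplicities:
  χ_A(x) = (x + 5)^5

Step 2 — compute geometric multiplicities via the rank-nullity identity g(λ) = n − rank(A − λI):
  rank(A − (-5)·I) = 2, so dim ker(A − (-5)·I) = n − 2 = 3

Summary:
  λ = -5: algebraic multiplicity = 5, geometric multiplicity = 3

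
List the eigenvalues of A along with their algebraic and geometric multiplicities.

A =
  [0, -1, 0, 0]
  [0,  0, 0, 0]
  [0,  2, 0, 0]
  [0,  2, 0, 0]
λ = 0: alg = 4, geom = 3

Step 1 — factor the characteristic polynomial to read off the algebraic multiplicities:
  χ_A(x) = x^4

Step 2 — compute geometric multiplicities via the rank-nullity identity g(λ) = n − rank(A − λI):
  rank(A − (0)·I) = 1, so dim ker(A − (0)·I) = n − 1 = 3

Summary:
  λ = 0: algebraic multiplicity = 4, geometric multiplicity = 3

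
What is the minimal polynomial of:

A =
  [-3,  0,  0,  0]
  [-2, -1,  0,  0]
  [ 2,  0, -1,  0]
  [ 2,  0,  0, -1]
x^2 + 4*x + 3

The characteristic polynomial is χ_A(x) = (x + 1)^3*(x + 3), so the eigenvalues are known. The minimal polynomial is
  m_A(x) = Π_λ (x − λ)^{k_λ}
where k_λ is the size of the *largest* Jordan block for λ (equivalently, the smallest k with (A − λI)^k v = 0 for every generalised eigenvector v of λ).

  λ = -3: largest Jordan block has size 1, contributing (x + 3)
  λ = -1: largest Jordan block has size 1, contributing (x + 1)

So m_A(x) = (x + 1)*(x + 3) = x^2 + 4*x + 3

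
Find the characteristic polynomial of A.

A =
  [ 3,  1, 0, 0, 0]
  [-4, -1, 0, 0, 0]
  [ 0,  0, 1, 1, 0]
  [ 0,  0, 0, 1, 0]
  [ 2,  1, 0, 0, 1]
x^5 - 5*x^4 + 10*x^3 - 10*x^2 + 5*x - 1

Expanding det(x·I − A) (e.g. by cofactor expansion or by noting that A is similar to its Jordan form J, which has the same characteristic polynomial as A) gives
  χ_A(x) = x^5 - 5*x^4 + 10*x^3 - 10*x^2 + 5*x - 1
which factors as (x - 1)^5. The eigenvalues (with algebraic multiplicities) are λ = 1 with multiplicity 5.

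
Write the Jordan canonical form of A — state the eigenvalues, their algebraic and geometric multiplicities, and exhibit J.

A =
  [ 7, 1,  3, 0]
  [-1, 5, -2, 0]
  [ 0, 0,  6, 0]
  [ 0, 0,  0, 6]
J_3(6) ⊕ J_1(6)

The characteristic polynomial is
  det(x·I − A) = x^4 - 24*x^3 + 216*x^2 - 864*x + 1296 = (x - 6)^4

Eigenvalues and multiplicities (the geometric multiplicity of λ is n − rank(A − λI), which equals the number of Jordan blocks for λ):
  λ = 6: algebraic multiplicity = 4, geometric multiplicity = 2

Determining the block sizes for each eigenvalue:
  λ = 6: with am = 4 and gm = 2, the partition is not yet determined (e.g. several partitions of 4 into 2 parts exist). Let N = A − (6)·I. Computing rank(N^1) = 2, rank(N^2) = 1, rank(N^3) = 0; the number of blocks of size ≥ j is rank(N^{j−1}) − rank(N^j), giving [2, 1, 1]. So we have 1 block(s) of size 3, 1 block(s) of size 1 → block sizes [3, 1]

Assembling the blocks gives a Jordan form
J =
  [6, 1, 0, 0]
  [0, 6, 1, 0]
  [0, 0, 6, 0]
  [0, 0, 0, 6]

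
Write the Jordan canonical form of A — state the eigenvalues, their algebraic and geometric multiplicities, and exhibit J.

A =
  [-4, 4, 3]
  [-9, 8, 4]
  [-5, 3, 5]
J_3(3)

The characteristic polynomial is
  det(x·I − A) = x^3 - 9*x^2 + 27*x - 27 = (x - 3)^3

Eigenvalues and multiplicities (the geometric multiplicity of λ is n − rank(A − λI), which equals the number of Jordan blocks for λ):
  λ = 3: algebraic multiplicity = 3, geometric multiplicity = 1

Determining the block sizes for each eigenvalue:
  λ = 3: one block (gm = 1), so the single block has size am = 3 → block sizes [3]

Assembling the blocks gives a Jordan form
J =
  [3, 1, 0]
  [0, 3, 1]
  [0, 0, 3]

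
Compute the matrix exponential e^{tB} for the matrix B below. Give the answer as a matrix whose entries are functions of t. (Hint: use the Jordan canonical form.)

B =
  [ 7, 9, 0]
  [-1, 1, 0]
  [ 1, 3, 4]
e^{tB} =
  [3*t*exp(4*t) + exp(4*t), 9*t*exp(4*t), 0]
  [-t*exp(4*t), -3*t*exp(4*t) + exp(4*t), 0]
  [t*exp(4*t), 3*t*exp(4*t), exp(4*t)]

Strategy: write B = P · J · P⁻¹ where J is a Jordan canonical form, so e^{tB} = P · e^{tJ} · P⁻¹, and e^{tJ} can be computed block-by-block.

B has Jordan form
J =
  [4, 1, 0]
  [0, 4, 0]
  [0, 0, 4]
(up to reordering of blocks).

Per-block formulas:
  For a 1×1 block at λ = 4: exp(t · [4]) = [e^(4t)].
  For a 2×2 Jordan block J_2(4): exp(t · J_2(4)) = e^(4t)·(I + t·N), where N is the 2×2 nilpotent shift.

After assembling e^{tJ} and conjugating by P, we get:

e^{tB} =
  [3*t*exp(4*t) + exp(4*t), 9*t*exp(4*t), 0]
  [-t*exp(4*t), -3*t*exp(4*t) + exp(4*t), 0]
  [t*exp(4*t), 3*t*exp(4*t), exp(4*t)]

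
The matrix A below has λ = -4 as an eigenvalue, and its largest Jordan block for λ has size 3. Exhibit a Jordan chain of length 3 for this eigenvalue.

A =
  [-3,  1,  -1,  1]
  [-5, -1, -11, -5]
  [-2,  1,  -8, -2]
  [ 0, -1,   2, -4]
A Jordan chain for λ = -4 of length 3:
v_1 = (-2, 2, 1, 1)ᵀ
v_2 = (1, -5, -2, 0)ᵀ
v_3 = (1, 0, 0, 0)ᵀ

Let N = A − (-4)·I. We want v_3 with N^3 v_3 = 0 but N^2 v_3 ≠ 0; then v_{j-1} := N · v_j for j = 3, …, 2.

Pick v_3 = (1, 0, 0, 0)ᵀ.
Then v_2 = N · v_3 = (1, -5, -2, 0)ᵀ.
Then v_1 = N · v_2 = (-2, 2, 1, 1)ᵀ.

Sanity check: (A − (-4)·I) v_1 = (0, 0, 0, 0)ᵀ = 0. ✓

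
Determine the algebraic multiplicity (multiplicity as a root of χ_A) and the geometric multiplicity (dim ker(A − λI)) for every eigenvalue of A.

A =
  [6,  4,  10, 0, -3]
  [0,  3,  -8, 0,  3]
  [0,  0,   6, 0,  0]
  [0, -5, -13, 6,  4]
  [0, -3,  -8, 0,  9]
λ = 6: alg = 5, geom = 2

Step 1 — factor the characteristic polynomial to read off the algebraic multiplicities:
  χ_A(x) = (x - 6)^5

Step 2 — compute geometric multiplicities via the rank-nullity identity g(λ) = n − rank(A − λI):
  rank(A − (6)·I) = 3, so dim ker(A − (6)·I) = n − 3 = 2

Summary:
  λ = 6: algebraic multiplicity = 5, geometric multiplicity = 2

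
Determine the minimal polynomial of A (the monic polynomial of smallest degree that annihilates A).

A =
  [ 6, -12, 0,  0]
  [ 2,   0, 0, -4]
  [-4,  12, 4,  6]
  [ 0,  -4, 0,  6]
x^3 - 12*x^2 + 44*x - 48

The characteristic polynomial is χ_A(x) = (x - 6)*(x - 4)^2*(x - 2), so the eigenvalues are known. The minimal polynomial is
  m_A(x) = Π_λ (x − λ)^{k_λ}
where k_λ is the size of the *largest* Jordan block for λ (equivalently, the smallest k with (A − λI)^k v = 0 for every generalised eigenvector v of λ).

  λ = 2: largest Jordan block has size 1, contributing (x − 2)
  λ = 4: largest Jordan block has size 1, contributing (x − 4)
  λ = 6: largest Jordan block has size 1, contributing (x − 6)

So m_A(x) = (x - 6)*(x - 4)*(x - 2) = x^3 - 12*x^2 + 44*x - 48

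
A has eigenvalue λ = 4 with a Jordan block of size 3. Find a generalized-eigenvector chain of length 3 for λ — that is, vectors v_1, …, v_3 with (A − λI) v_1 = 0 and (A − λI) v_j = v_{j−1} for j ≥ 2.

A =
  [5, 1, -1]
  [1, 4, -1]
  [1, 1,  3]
A Jordan chain for λ = 4 of length 3:
v_1 = (1, 0, 1)ᵀ
v_2 = (1, 1, 1)ᵀ
v_3 = (1, 0, 0)ᵀ

Let N = A − (4)·I. We want v_3 with N^3 v_3 = 0 but N^2 v_3 ≠ 0; then v_{j-1} := N · v_j for j = 3, …, 2.

Pick v_3 = (1, 0, 0)ᵀ.
Then v_2 = N · v_3 = (1, 1, 1)ᵀ.
Then v_1 = N · v_2 = (1, 0, 1)ᵀ.

Sanity check: (A − (4)·I) v_1 = (0, 0, 0)ᵀ = 0. ✓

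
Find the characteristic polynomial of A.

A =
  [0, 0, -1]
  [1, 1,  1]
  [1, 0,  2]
x^3 - 3*x^2 + 3*x - 1

Expanding det(x·I − A) (e.g. by cofactor expansion or by noting that A is similar to its Jordan form J, which has the same characteristic polynomial as A) gives
  χ_A(x) = x^3 - 3*x^2 + 3*x - 1
which factors as (x - 1)^3. The eigenvalues (with algebraic multiplicities) are λ = 1 with multiplicity 3.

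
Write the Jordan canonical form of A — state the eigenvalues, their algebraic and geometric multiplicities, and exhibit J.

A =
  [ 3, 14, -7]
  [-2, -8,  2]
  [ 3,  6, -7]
J_2(-4) ⊕ J_1(-4)

The characteristic polynomial is
  det(x·I − A) = x^3 + 12*x^2 + 48*x + 64 = (x + 4)^3

Eigenvalues and multiplicities (the geometric multiplicity of λ is n − rank(A − λI), which equals the number of Jordan blocks for λ):
  λ = -4: algebraic multiplicity = 3, geometric multiplicity = 2

Determining the block sizes for each eigenvalue:
  λ = -4: 2 blocks summing to 3 forces exactly one block of size 2 and the rest size 1 → block sizes [2, 1]

Assembling the blocks gives a Jordan form
J =
  [-4,  1,  0]
  [ 0, -4,  0]
  [ 0,  0, -4]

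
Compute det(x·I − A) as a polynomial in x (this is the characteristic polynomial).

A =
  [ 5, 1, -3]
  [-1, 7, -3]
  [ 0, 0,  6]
x^3 - 18*x^2 + 108*x - 216

Expanding det(x·I − A) (e.g. by cofactor expansion or by noting that A is similar to its Jordan form J, which has the same characteristic polynomial as A) gives
  χ_A(x) = x^3 - 18*x^2 + 108*x - 216
which factors as (x - 6)^3. The eigenvalues (with algebraic multiplicities) are λ = 6 with multiplicity 3.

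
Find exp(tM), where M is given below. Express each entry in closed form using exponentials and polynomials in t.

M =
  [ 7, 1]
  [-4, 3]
e^{tM} =
  [2*t*exp(5*t) + exp(5*t), t*exp(5*t)]
  [-4*t*exp(5*t), -2*t*exp(5*t) + exp(5*t)]

Strategy: write M = P · J · P⁻¹ where J is a Jordan canonical form, so e^{tM} = P · e^{tJ} · P⁻¹, and e^{tJ} can be computed block-by-block.

M has Jordan form
J =
  [5, 1]
  [0, 5]
(up to reordering of blocks).

Per-block formulas:
  For a 2×2 Jordan block J_2(5): exp(t · J_2(5)) = e^(5t)·(I + t·N), where N is the 2×2 nilpotent shift.

After assembling e^{tJ} and conjugating by P, we get:

e^{tM} =
  [2*t*exp(5*t) + exp(5*t), t*exp(5*t)]
  [-4*t*exp(5*t), -2*t*exp(5*t) + exp(5*t)]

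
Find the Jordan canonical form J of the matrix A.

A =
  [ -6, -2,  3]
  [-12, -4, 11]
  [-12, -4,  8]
J_1(-2) ⊕ J_2(0)

The characteristic polynomial is
  det(x·I − A) = x^3 + 2*x^2 = x^2*(x + 2)

Eigenvalues and multiplicities (the geometric multiplicity of λ is n − rank(A − λI), which equals the number of Jordan blocks for λ):
  λ = -2: algebraic multiplicity = 1, geometric multiplicity = 1
  λ = 0: algebraic multiplicity = 2, geometric multiplicity = 1

Determining the block sizes for each eigenvalue:
  λ = -2: one block (gm = 1), so the single block has size am = 1 → block sizes [1]
  λ = 0: one block (gm = 1), so the single block has size am = 2 → block sizes [2]

Assembling the blocks gives a Jordan form
J =
  [-2, 0, 0]
  [ 0, 0, 1]
  [ 0, 0, 0]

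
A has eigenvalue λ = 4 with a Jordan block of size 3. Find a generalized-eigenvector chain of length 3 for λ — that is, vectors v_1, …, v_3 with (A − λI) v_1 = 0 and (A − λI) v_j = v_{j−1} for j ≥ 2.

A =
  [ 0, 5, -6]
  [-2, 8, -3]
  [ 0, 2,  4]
A Jordan chain for λ = 4 of length 3:
v_1 = (6, 0, -4)ᵀ
v_2 = (-4, -2, 0)ᵀ
v_3 = (1, 0, 0)ᵀ

Let N = A − (4)·I. We want v_3 with N^3 v_3 = 0 but N^2 v_3 ≠ 0; then v_{j-1} := N · v_j for j = 3, …, 2.

Pick v_3 = (1, 0, 0)ᵀ.
Then v_2 = N · v_3 = (-4, -2, 0)ᵀ.
Then v_1 = N · v_2 = (6, 0, -4)ᵀ.

Sanity check: (A − (4)·I) v_1 = (0, 0, 0)ᵀ = 0. ✓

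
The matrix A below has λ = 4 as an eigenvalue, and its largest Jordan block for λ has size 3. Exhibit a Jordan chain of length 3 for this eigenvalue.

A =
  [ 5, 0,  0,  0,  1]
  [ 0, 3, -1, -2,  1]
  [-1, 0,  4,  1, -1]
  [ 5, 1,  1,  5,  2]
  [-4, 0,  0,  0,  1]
A Jordan chain for λ = 4 of length 3:
v_1 = (0, -1, 1, 0, 0)ᵀ
v_2 = (0, -1, 0, 1, 0)ᵀ
v_3 = (0, 1, 0, 0, 0)ᵀ

Let N = A − (4)·I. We want v_3 with N^3 v_3 = 0 but N^2 v_3 ≠ 0; then v_{j-1} := N · v_j for j = 3, …, 2.

Pick v_3 = (0, 1, 0, 0, 0)ᵀ.
Then v_2 = N · v_3 = (0, -1, 0, 1, 0)ᵀ.
Then v_1 = N · v_2 = (0, -1, 1, 0, 0)ᵀ.

Sanity check: (A − (4)·I) v_1 = (0, 0, 0, 0, 0)ᵀ = 0. ✓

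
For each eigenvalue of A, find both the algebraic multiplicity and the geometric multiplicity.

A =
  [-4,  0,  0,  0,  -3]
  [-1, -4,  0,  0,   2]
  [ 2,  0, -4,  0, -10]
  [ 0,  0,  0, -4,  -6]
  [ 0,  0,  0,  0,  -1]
λ = -4: alg = 4, geom = 3; λ = -1: alg = 1, geom = 1

Step 1 — factor the characteristic polynomial to read off the algebraic multiplicities:
  χ_A(x) = (x + 1)*(x + 4)^4

Step 2 — compute geometric multiplicities via the rank-nullity identity g(λ) = n − rank(A − λI):
  rank(A − (-4)·I) = 2, so dim ker(A − (-4)·I) = n − 2 = 3
  rank(A − (-1)·I) = 4, so dim ker(A − (-1)·I) = n − 4 = 1

Summary:
  λ = -4: algebraic multiplicity = 4, geometric multiplicity = 3
  λ = -1: algebraic multiplicity = 1, geometric multiplicity = 1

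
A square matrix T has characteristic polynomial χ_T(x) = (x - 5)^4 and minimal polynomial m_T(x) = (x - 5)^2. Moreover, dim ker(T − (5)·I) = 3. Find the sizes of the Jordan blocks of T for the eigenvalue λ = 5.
Block sizes for λ = 5: [2, 1, 1]

Step 1 — from the characteristic polynomial, algebraic multiplicity of λ = 5 is 4. From dim ker(T − (5)·I) = 3, there are exactly 3 Jordan blocks for λ = 5.
Step 2 — from the minimal polynomial, the factor (x − 5)^2 tells us the largest block for λ = 5 has size 2.
Step 3 — with total size 4, 3 blocks, and largest block 2, the block sizes (in nonincreasing order) are [2, 1, 1].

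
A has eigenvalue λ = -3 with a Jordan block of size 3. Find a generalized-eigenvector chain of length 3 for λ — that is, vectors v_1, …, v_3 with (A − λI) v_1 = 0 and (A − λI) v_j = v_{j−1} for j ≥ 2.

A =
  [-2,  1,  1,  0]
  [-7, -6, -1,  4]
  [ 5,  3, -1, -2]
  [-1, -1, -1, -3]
A Jordan chain for λ = -3 of length 3:
v_1 = (-1, 5, -4, 1)ᵀ
v_2 = (1, -7, 5, -1)ᵀ
v_3 = (1, 0, 0, 0)ᵀ

Let N = A − (-3)·I. We want v_3 with N^3 v_3 = 0 but N^2 v_3 ≠ 0; then v_{j-1} := N · v_j for j = 3, …, 2.

Pick v_3 = (1, 0, 0, 0)ᵀ.
Then v_2 = N · v_3 = (1, -7, 5, -1)ᵀ.
Then v_1 = N · v_2 = (-1, 5, -4, 1)ᵀ.

Sanity check: (A − (-3)·I) v_1 = (0, 0, 0, 0)ᵀ = 0. ✓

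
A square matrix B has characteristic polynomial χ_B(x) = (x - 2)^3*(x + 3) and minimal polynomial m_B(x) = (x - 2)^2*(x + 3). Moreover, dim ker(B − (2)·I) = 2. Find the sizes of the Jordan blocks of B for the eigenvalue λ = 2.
Block sizes for λ = 2: [2, 1]

Step 1 — from the characteristic polynomial, algebraic multiplicity of λ = 2 is 3. From dim ker(B − (2)·I) = 2, there are exactly 2 Jordan blocks for λ = 2.
Step 2 — from the minimal polynomial, the factor (x − 2)^2 tells us the largest block for λ = 2 has size 2.
Step 3 — with total size 3, 2 blocks, and largest block 2, the block sizes (in nonincreasing order) are [2, 1].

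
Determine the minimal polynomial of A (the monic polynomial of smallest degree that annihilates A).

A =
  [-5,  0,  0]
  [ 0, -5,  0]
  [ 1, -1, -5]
x^2 + 10*x + 25

The characteristic polynomial is χ_A(x) = (x + 5)^3, so the eigenvalues are known. The minimal polynomial is
  m_A(x) = Π_λ (x − λ)^{k_λ}
where k_λ is the size of the *largest* Jordan block for λ (equivalently, the smallest k with (A − λI)^k v = 0 for every generalised eigenvector v of λ).

  λ = -5: largest Jordan block has size 2, contributing (x + 5)^2

So m_A(x) = (x + 5)^2 = x^2 + 10*x + 25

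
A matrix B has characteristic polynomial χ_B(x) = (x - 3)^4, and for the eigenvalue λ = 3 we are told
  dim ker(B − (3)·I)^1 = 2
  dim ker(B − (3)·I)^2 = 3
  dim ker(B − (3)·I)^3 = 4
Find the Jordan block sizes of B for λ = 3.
Block sizes for λ = 3: [3, 1]

From the dimensions of kernels of powers, the number of Jordan blocks of size at least j is d_j − d_{j−1} where d_j = dim ker(N^j) (with d_0 = 0). Computing the differences gives [2, 1, 1].
The number of blocks of size exactly k is (#blocks of size ≥ k) − (#blocks of size ≥ k + 1), so the partition is: 1 block(s) of size 1, 1 block(s) of size 3.
In nonincreasing order the block sizes are [3, 1].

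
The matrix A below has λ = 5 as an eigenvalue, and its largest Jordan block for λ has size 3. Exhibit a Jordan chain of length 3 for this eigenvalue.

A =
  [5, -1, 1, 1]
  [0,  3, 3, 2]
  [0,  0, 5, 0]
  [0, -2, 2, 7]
A Jordan chain for λ = 5 of length 3:
v_1 = (-1, -2, 0, -2)ᵀ
v_2 = (1, 3, 0, 2)ᵀ
v_3 = (0, 0, 1, 0)ᵀ

Let N = A − (5)·I. We want v_3 with N^3 v_3 = 0 but N^2 v_3 ≠ 0; then v_{j-1} := N · v_j for j = 3, …, 2.

Pick v_3 = (0, 0, 1, 0)ᵀ.
Then v_2 = N · v_3 = (1, 3, 0, 2)ᵀ.
Then v_1 = N · v_2 = (-1, -2, 0, -2)ᵀ.

Sanity check: (A − (5)·I) v_1 = (0, 0, 0, 0)ᵀ = 0. ✓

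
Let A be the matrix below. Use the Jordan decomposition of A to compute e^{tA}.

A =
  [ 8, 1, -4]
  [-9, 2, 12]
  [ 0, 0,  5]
e^{tA} =
  [3*t*exp(5*t) + exp(5*t), t*exp(5*t), -4*t*exp(5*t)]
  [-9*t*exp(5*t), -3*t*exp(5*t) + exp(5*t), 12*t*exp(5*t)]
  [0, 0, exp(5*t)]

Strategy: write A = P · J · P⁻¹ where J is a Jordan canonical form, so e^{tA} = P · e^{tJ} · P⁻¹, and e^{tJ} can be computed block-by-block.

A has Jordan form
J =
  [5, 1, 0]
  [0, 5, 0]
  [0, 0, 5]
(up to reordering of blocks).

Per-block formulas:
  For a 2×2 Jordan block J_2(5): exp(t · J_2(5)) = e^(5t)·(I + t·N), where N is the 2×2 nilpotent shift.
  For a 1×1 block at λ = 5: exp(t · [5]) = [e^(5t)].

After assembling e^{tJ} and conjugating by P, we get:

e^{tA} =
  [3*t*exp(5*t) + exp(5*t), t*exp(5*t), -4*t*exp(5*t)]
  [-9*t*exp(5*t), -3*t*exp(5*t) + exp(5*t), 12*t*exp(5*t)]
  [0, 0, exp(5*t)]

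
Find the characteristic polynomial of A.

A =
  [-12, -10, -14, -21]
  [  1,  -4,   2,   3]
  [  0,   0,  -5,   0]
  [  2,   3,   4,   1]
x^4 + 20*x^3 + 150*x^2 + 500*x + 625

Expanding det(x·I − A) (e.g. by cofactor expansion or by noting that A is similar to its Jordan form J, which has the same characteristic polynomial as A) gives
  χ_A(x) = x^4 + 20*x^3 + 150*x^2 + 500*x + 625
which factors as (x + 5)^4. The eigenvalues (with algebraic multiplicities) are λ = -5 with multiplicity 4.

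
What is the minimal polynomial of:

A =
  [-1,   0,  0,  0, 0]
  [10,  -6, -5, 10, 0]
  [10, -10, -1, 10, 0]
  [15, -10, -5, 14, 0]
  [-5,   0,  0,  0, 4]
x^2 - 3*x - 4

The characteristic polynomial is χ_A(x) = (x - 4)^3*(x + 1)^2, so the eigenvalues are known. The minimal polynomial is
  m_A(x) = Π_λ (x − λ)^{k_λ}
where k_λ is the size of the *largest* Jordan block for λ (equivalently, the smallest k with (A − λI)^k v = 0 for every generalised eigenvector v of λ).

  λ = -1: largest Jordan block has size 1, contributing (x + 1)
  λ = 4: largest Jordan block has size 1, contributing (x − 4)

So m_A(x) = (x - 4)*(x + 1) = x^2 - 3*x - 4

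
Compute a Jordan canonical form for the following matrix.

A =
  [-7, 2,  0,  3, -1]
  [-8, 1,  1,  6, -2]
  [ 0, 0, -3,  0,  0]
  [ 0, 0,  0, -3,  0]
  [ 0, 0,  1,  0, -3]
J_3(-3) ⊕ J_1(-3) ⊕ J_1(-3)

The characteristic polynomial is
  det(x·I − A) = x^5 + 15*x^4 + 90*x^3 + 270*x^2 + 405*x + 243 = (x + 3)^5

Eigenvalues and multiplicities (the geometric multiplicity of λ is n − rank(A − λI), which equals the number of Jordan blocks for λ):
  λ = -3: algebraic multiplicity = 5, geometric multiplicity = 3

Determining the block sizes for each eigenvalue:
  λ = -3: with am = 5 and gm = 3, the partition is not yet determined (e.g. several partitions of 5 into 3 parts exist). Let N = A − (-3)·I. Computing rank(N^1) = 2, rank(N^2) = 1, rank(N^3) = 0; the number of blocks of size ≥ j is rank(N^{j−1}) − rank(N^j), giving [3, 1, 1]. So we have 1 block(s) of size 3, 2 block(s) of size 1 → block sizes [3, 1, 1]

Assembling the blocks gives a Jordan form
J =
  [-3,  1,  0,  0,  0]
  [ 0, -3,  1,  0,  0]
  [ 0,  0, -3,  0,  0]
  [ 0,  0,  0, -3,  0]
  [ 0,  0,  0,  0, -3]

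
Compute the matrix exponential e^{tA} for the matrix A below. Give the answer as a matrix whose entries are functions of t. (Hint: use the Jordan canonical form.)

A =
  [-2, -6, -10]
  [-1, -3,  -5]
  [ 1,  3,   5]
e^{tA} =
  [1 - 2*t, -6*t, -10*t]
  [-t, 1 - 3*t, -5*t]
  [t, 3*t, 5*t + 1]

Strategy: write A = P · J · P⁻¹ where J is a Jordan canonical form, so e^{tA} = P · e^{tJ} · P⁻¹, and e^{tJ} can be computed block-by-block.

A has Jordan form
J =
  [0, 1, 0]
  [0, 0, 0]
  [0, 0, 0]
(up to reordering of blocks).

Per-block formulas:
  For a 1×1 block at λ = 0: exp(t · [0]) = [e^(0t)].
  For a 2×2 Jordan block J_2(0): exp(t · J_2(0)) = e^(0t)·(I + t·N), where N is the 2×2 nilpotent shift.

After assembling e^{tJ} and conjugating by P, we get:

e^{tA} =
  [1 - 2*t, -6*t, -10*t]
  [-t, 1 - 3*t, -5*t]
  [t, 3*t, 5*t + 1]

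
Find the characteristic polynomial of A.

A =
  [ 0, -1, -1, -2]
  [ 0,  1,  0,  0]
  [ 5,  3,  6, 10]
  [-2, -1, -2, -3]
x^4 - 4*x^3 + 6*x^2 - 4*x + 1

Expanding det(x·I − A) (e.g. by cofactor expansion or by noting that A is similar to its Jordan form J, which has the same characteristic polynomial as A) gives
  χ_A(x) = x^4 - 4*x^3 + 6*x^2 - 4*x + 1
which factors as (x - 1)^4. The eigenvalues (with algebraic multiplicities) are λ = 1 with multiplicity 4.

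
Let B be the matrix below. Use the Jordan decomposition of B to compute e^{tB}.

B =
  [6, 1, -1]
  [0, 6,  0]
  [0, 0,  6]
e^{tB} =
  [exp(6*t), t*exp(6*t), -t*exp(6*t)]
  [0, exp(6*t), 0]
  [0, 0, exp(6*t)]

Strategy: write B = P · J · P⁻¹ where J is a Jordan canonical form, so e^{tB} = P · e^{tJ} · P⁻¹, and e^{tJ} can be computed block-by-block.

B has Jordan form
J =
  [6, 1, 0]
  [0, 6, 0]
  [0, 0, 6]
(up to reordering of blocks).

Per-block formulas:
  For a 2×2 Jordan block J_2(6): exp(t · J_2(6)) = e^(6t)·(I + t·N), where N is the 2×2 nilpotent shift.
  For a 1×1 block at λ = 6: exp(t · [6]) = [e^(6t)].

After assembling e^{tJ} and conjugating by P, we get:

e^{tB} =
  [exp(6*t), t*exp(6*t), -t*exp(6*t)]
  [0, exp(6*t), 0]
  [0, 0, exp(6*t)]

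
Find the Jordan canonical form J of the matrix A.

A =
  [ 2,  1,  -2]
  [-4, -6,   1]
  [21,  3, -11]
J_3(-5)

The characteristic polynomial is
  det(x·I − A) = x^3 + 15*x^2 + 75*x + 125 = (x + 5)^3

Eigenvalues and multiplicities (the geometric multiplicity of λ is n − rank(A − λI), which equals the number of Jordan blocks for λ):
  λ = -5: algebraic multiplicity = 3, geometric multiplicity = 1

Determining the block sizes for each eigenvalue:
  λ = -5: one block (gm = 1), so the single block has size am = 3 → block sizes [3]

Assembling the blocks gives a Jordan form
J =
  [-5,  1,  0]
  [ 0, -5,  1]
  [ 0,  0, -5]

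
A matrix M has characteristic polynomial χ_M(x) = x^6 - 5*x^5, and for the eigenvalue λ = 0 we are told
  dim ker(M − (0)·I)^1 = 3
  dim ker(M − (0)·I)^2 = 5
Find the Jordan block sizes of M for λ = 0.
Block sizes for λ = 0: [2, 2, 1]

From the dimensions of kernels of powers, the number of Jordan blocks of size at least j is d_j − d_{j−1} where d_j = dim ker(N^j) (with d_0 = 0). Computing the differences gives [3, 2].
The number of blocks of size exactly k is (#blocks of size ≥ k) − (#blocks of size ≥ k + 1), so the partition is: 1 block(s) of size 1, 2 block(s) of size 2.
In nonincreasing order the block sizes are [2, 2, 1].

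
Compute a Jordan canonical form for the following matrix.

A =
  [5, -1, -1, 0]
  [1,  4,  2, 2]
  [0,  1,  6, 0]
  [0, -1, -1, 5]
J_3(5) ⊕ J_1(5)

The characteristic polynomial is
  det(x·I − A) = x^4 - 20*x^3 + 150*x^2 - 500*x + 625 = (x - 5)^4

Eigenvalues and multiplicities (the geometric multiplicity of λ is n − rank(A − λI), which equals the number of Jordan blocks for λ):
  λ = 5: algebraic multiplicity = 4, geometric multiplicity = 2

Determining the block sizes for each eigenvalue:
  λ = 5: with am = 4 and gm = 2, the partition is not yet determined (e.g. several partitions of 4 into 2 parts exist). Let N = A − (5)·I. Computing rank(N^1) = 2, rank(N^2) = 1, rank(N^3) = 0; the number of blocks of size ≥ j is rank(N^{j−1}) − rank(N^j), giving [2, 1, 1]. So we have 1 block(s) of size 3, 1 block(s) of size 1 → block sizes [3, 1]

Assembling the blocks gives a Jordan form
J =
  [5, 1, 0, 0]
  [0, 5, 1, 0]
  [0, 0, 5, 0]
  [0, 0, 0, 5]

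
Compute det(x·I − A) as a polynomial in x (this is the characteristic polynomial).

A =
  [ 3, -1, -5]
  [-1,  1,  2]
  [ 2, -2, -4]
x^3

Expanding det(x·I − A) (e.g. by cofactor expansion or by noting that A is similar to its Jordan form J, which has the same characteristic polynomial as A) gives
  χ_A(x) = x^3
which factors as x^3. The eigenvalues (with algebraic multiplicities) are λ = 0 with multiplicity 3.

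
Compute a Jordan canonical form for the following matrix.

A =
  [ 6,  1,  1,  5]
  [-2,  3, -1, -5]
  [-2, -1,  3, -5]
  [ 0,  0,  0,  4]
J_2(4) ⊕ J_1(4) ⊕ J_1(4)

The characteristic polynomial is
  det(x·I − A) = x^4 - 16*x^3 + 96*x^2 - 256*x + 256 = (x - 4)^4

Eigenvalues and multiplicities (the geometric multiplicity of λ is n − rank(A − λI), which equals the number of Jordan blocks for λ):
  λ = 4: algebraic multiplicity = 4, geometric multiplicity = 3

Determining the block sizes for each eigenvalue:
  λ = 4: 3 blocks summing to 4 forces exactly one block of size 2 and the rest size 1 → block sizes [2, 1, 1]

Assembling the blocks gives a Jordan form
J =
  [4, 1, 0, 0]
  [0, 4, 0, 0]
  [0, 0, 4, 0]
  [0, 0, 0, 4]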